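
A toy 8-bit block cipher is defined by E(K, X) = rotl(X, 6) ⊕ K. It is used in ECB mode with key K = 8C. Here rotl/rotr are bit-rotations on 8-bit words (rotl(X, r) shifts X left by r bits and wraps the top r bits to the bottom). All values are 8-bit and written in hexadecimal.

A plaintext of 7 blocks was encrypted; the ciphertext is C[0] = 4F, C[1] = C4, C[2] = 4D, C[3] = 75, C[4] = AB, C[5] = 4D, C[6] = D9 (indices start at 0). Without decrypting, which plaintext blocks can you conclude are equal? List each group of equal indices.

ECB encrypts each block independently with the same key, so equal ciphertext blocks imply equal plaintext blocks.
C[2] = C[5] = 4D, so P[2] = P[5].

P[2] = P[5]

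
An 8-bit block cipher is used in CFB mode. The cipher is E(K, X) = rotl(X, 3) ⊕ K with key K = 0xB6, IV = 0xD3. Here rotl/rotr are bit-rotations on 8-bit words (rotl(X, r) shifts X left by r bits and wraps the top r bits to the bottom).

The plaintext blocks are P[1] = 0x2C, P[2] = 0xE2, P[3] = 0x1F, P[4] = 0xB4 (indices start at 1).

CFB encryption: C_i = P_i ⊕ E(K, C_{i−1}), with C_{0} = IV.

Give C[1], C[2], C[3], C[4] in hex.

C[1] = 0x04, C[2] = 0x74, C[3] = 0x0A, C[4] = 0x52

C[1]: E(K, 0xD3) = 0x28; 0x2C ⊕ 0x28 = 0x04.
C[2]: E(K, 0x04) = 0x96; 0xE2 ⊕ 0x96 = 0x74.
C[3]: E(K, 0x74) = 0x15; 0x1F ⊕ 0x15 = 0x0A.
C[4]: E(K, 0x0A) = 0xE6; 0xB4 ⊕ 0xE6 = 0x52.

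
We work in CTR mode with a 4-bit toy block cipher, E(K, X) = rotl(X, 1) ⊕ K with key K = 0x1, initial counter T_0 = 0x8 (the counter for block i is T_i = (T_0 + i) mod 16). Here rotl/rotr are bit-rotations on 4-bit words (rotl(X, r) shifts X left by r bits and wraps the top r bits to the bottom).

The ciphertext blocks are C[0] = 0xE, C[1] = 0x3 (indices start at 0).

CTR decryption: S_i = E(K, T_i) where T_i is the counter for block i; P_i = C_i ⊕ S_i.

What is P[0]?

P[0]: T = 0x8, S = E(K, T) = 0x0; 0xE ⊕ 0x0 = 0xE.

P[0] = 0xE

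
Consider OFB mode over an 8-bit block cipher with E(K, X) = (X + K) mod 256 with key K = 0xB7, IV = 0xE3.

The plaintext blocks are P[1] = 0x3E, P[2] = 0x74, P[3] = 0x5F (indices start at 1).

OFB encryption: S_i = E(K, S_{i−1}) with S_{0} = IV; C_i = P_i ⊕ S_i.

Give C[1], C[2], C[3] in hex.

C[1]: S = E(K, 0xE3) = 0x9A; 0x3E ⊕ 0x9A = 0xA4.
C[2]: S = E(K, 0x9A) = 0x51; 0x74 ⊕ 0x51 = 0x25.
C[3]: S = E(K, 0x51) = 0x08; 0x5F ⊕ 0x08 = 0x57.

C[1] = 0xA4, C[2] = 0x25, C[3] = 0x57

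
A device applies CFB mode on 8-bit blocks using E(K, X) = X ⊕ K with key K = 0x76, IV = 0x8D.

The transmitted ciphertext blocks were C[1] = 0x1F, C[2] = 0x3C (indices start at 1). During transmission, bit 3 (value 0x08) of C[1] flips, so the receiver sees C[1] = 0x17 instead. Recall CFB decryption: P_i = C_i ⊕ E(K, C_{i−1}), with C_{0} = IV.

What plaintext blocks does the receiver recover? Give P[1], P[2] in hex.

P[1] = 0xEC, P[2] = 0x5D

Only C[1] changed, to 0x17. In CFB, a change in C_i flips the same bit in P_i and garbles P_{i+1}. Decrypting the received ciphertext:
P[1]: E(K, 0x8D) = 0xFB; 0x17 ⊕ 0xFB = 0xEC.
P[2]: E(K, 0x17) = 0x61; 0x3C ⊕ 0x61 = 0x5D.
Blocks that differ from the original plaintext: P[1], P[2].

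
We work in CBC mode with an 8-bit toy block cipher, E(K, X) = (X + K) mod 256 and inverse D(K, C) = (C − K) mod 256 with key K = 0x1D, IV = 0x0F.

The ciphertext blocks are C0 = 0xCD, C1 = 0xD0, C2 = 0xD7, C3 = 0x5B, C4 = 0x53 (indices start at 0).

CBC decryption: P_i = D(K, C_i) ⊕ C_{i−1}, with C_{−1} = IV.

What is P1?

P1 = 0x7E

P1: D(K, 0xD0) = 0xB3; 0xB3 ⊕ 0xCD = 0x7E.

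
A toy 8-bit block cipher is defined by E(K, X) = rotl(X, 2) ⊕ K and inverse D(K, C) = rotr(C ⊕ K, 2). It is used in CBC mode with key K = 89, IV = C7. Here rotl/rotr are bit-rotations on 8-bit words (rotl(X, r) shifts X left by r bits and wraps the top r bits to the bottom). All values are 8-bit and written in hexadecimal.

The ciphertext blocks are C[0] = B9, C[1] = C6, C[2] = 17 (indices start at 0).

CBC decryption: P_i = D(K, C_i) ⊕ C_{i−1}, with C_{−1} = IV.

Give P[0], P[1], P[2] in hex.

P[0] = CB, P[1] = 6A, P[2] = 61

P[0]: D(K, B9) = 0C; 0C ⊕ C7 = CB.
P[1]: D(K, C6) = D3; D3 ⊕ B9 = 6A.
P[2]: D(K, 17) = A7; A7 ⊕ C6 = 61.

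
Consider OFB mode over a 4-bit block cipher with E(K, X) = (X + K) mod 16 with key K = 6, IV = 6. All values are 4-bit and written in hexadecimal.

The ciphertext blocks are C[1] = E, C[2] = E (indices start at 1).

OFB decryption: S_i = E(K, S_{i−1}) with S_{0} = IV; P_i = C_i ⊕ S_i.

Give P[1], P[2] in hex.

P[1]: S = E(K, 6) = C; E ⊕ C = 2.
P[2]: S = E(K, C) = 2; E ⊕ 2 = C.

P[1] = 2, P[2] = C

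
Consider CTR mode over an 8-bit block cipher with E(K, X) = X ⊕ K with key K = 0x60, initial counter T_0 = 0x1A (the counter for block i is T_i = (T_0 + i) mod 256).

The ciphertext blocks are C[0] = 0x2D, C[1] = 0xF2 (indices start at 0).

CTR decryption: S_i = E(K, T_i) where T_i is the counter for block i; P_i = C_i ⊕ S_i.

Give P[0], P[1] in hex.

P[0]: T = 0x1A, S = E(K, T) = 0x7A; 0x2D ⊕ 0x7A = 0x57.
P[1]: T = 0x1B, S = E(K, T) = 0x7B; 0xF2 ⊕ 0x7B = 0x89.

P[0] = 0x57, P[1] = 0x89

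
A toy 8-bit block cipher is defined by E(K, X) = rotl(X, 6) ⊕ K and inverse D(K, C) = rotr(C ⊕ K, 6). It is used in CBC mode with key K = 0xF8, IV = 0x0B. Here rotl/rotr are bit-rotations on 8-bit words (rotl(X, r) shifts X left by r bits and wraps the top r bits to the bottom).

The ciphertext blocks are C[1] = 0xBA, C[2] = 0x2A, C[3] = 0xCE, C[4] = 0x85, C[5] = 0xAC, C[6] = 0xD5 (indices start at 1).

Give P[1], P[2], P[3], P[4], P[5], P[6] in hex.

CBC decryption: P_i = D(K, C_i) ⊕ C_{i−1}, with C_{0} = IV.
P[1]: D(K, 0xBA) = 0x09; 0x09 ⊕ 0x0B = 0x02.
P[2]: D(K, 0x2A) = 0x4B; 0x4B ⊕ 0xBA = 0xF1.
P[3]: D(K, 0xCE) = 0xD8; 0xD8 ⊕ 0x2A = 0xF2.
P[4]: D(K, 0x85) = 0xF5; 0xF5 ⊕ 0xCE = 0x3B.
P[5]: D(K, 0xAC) = 0x51; 0x51 ⊕ 0x85 = 0xD4.
P[6]: D(K, 0xD5) = 0xB4; 0xB4 ⊕ 0xAC = 0x18.

P[1] = 0x02, P[2] = 0xF1, P[3] = 0xF2, P[4] = 0x3B, P[5] = 0xD4, P[6] = 0x18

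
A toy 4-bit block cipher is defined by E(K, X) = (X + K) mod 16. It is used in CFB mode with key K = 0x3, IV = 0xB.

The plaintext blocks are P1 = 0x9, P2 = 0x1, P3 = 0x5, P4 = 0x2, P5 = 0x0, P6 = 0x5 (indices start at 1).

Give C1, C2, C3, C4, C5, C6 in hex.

C1 = 0x7, C2 = 0xB, C3 = 0xB, C4 = 0xC, C5 = 0xF, C6 = 0x7

CFB encryption: C_i = P_i ⊕ E(K, C_{i−1}), with C_{0} = IV.
C1: E(K, 0xB) = 0xE; 0x9 ⊕ 0xE = 0x7.
C2: E(K, 0x7) = 0xA; 0x1 ⊕ 0xA = 0xB.
C3: E(K, 0xB) = 0xE; 0x5 ⊕ 0xE = 0xB.
C4: E(K, 0xB) = 0xE; 0x2 ⊕ 0xE = 0xC.
C5: E(K, 0xC) = 0xF; 0x0 ⊕ 0xF = 0xF.
C6: E(K, 0xF) = 0x2; 0x5 ⊕ 0x2 = 0x7.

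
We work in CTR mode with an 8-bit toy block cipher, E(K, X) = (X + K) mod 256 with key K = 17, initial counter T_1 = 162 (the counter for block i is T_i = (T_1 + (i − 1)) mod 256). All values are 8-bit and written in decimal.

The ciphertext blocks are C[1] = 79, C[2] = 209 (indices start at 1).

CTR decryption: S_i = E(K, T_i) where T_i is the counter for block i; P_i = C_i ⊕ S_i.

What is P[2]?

P[2] = 101

P[2]: T = 163, S = E(K, T) = 180; 209 ⊕ 180 = 101.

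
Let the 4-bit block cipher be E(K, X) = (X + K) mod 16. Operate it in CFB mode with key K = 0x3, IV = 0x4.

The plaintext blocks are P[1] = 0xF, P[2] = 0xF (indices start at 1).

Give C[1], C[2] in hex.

C[1] = 0x8, C[2] = 0x4

CFB encryption: C_i = P_i ⊕ E(K, C_{i−1}), with C_{0} = IV.
C[1]: E(K, 0x4) = 0x7; 0xF ⊕ 0x7 = 0x8.
C[2]: E(K, 0x8) = 0xB; 0xF ⊕ 0xB = 0x4.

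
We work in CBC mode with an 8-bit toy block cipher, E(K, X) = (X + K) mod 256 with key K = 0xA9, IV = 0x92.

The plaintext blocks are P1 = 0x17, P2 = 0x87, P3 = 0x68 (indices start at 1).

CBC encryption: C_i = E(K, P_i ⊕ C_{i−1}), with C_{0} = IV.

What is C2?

C2 = 0x52

C1: P1 ⊕ 0x92 = 0x85; E(K, 0x85) = 0x2E.
C2: P2 ⊕ 0x2E = 0xA9; E(K, 0xA9) = 0x52.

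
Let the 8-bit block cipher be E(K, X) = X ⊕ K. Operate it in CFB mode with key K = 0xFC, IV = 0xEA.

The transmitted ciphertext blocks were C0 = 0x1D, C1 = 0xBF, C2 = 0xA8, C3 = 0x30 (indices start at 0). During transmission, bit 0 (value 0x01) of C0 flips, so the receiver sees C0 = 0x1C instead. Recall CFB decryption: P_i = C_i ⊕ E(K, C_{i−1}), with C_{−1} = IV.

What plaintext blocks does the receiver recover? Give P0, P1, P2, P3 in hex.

P0 = 0x0A, P1 = 0x5F, P2 = 0xEB, P3 = 0x64

Only C0 changed, to 0x1C. In CFB, a change in C_i flips the same bit in P_i and garbles P_{i+1}. Decrypting the received ciphertext:
P0: E(K, 0xEA) = 0x16; 0x1C ⊕ 0x16 = 0x0A.
P1: E(K, 0x1C) = 0xE0; 0xBF ⊕ 0xE0 = 0x5F.
P2: E(K, 0xBF) = 0x43; 0xA8 ⊕ 0x43 = 0xEB.
P3: E(K, 0xA8) = 0x54; 0x30 ⊕ 0x54 = 0x64.
Blocks that differ from the original plaintext: P0, P1.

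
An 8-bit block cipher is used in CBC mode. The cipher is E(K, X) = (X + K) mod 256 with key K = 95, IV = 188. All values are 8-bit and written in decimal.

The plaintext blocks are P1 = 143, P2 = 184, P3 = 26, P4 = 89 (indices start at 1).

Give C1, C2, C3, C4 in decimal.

CBC encryption: C_i = E(K, P_i ⊕ C_{i−1}), with C_{0} = IV.
C1: P1 ⊕ 188 = 51; E(K, 51) = 146.
C2: P2 ⊕ 146 = 42; E(K, 42) = 137.
C3: P3 ⊕ 137 = 147; E(K, 147) = 242.
C4: P4 ⊕ 242 = 171; E(K, 171) = 10.

C1 = 146, C2 = 137, C3 = 242, C4 = 10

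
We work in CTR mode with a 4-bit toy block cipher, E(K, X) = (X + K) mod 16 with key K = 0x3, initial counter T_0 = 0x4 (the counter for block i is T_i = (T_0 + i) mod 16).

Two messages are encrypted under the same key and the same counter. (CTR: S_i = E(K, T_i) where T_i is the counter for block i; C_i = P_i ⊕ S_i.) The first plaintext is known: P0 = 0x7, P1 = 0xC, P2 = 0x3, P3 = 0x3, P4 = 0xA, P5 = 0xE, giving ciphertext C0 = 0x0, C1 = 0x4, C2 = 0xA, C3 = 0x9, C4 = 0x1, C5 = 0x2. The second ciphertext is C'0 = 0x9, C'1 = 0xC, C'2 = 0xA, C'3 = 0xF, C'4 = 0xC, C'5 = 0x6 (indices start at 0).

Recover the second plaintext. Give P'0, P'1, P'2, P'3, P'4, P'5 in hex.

In CTR with a reused counter, both messages share the same keystream S_i, so C_i ⊕ C'_i = P_i ⊕ P'_i and thus P'_i = P_i ⊕ C_i ⊕ C'_i.
P'0: 0x7 ⊕ 0x0 ⊕ 0x9 = 0xE.
P'1: 0xC ⊕ 0x4 ⊕ 0xC = 0x4.
P'2: 0x3 ⊕ 0xA ⊕ 0xA = 0x3.
P'3: 0x3 ⊕ 0x9 ⊕ 0xF = 0x5.
P'4: 0xA ⊕ 0x1 ⊕ 0xC = 0x7.
P'5: 0xE ⊕ 0x2 ⊕ 0x6 = 0xA.

P'0 = 0xE, P'1 = 0x4, P'2 = 0x3, P'3 = 0x5, P'4 = 0x7, P'5 = 0xA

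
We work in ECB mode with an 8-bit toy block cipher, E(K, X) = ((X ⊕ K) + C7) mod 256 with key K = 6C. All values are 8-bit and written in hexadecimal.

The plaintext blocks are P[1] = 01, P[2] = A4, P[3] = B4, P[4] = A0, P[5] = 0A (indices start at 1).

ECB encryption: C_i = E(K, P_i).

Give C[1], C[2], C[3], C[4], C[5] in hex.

C[1] = 34, C[2] = 8F, C[3] = 9F, C[4] = 93, C[5] = 2D

C[1]: E(K, 01) = 34.
C[2]: E(K, A4) = 8F.
C[3]: E(K, B4) = 9F.
C[4]: E(K, A0) = 93.
C[5]: E(K, 0A) = 2D.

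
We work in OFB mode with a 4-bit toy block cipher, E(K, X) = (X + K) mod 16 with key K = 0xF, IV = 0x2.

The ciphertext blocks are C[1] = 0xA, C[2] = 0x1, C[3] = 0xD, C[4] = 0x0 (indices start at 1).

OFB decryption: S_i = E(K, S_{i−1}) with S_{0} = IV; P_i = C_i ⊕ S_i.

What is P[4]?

P[4] = 0xE

P[1]: S = E(K, 0x2) = 0x1; 0xA ⊕ 0x1 = 0xB.
P[2]: S = E(K, 0x1) = 0x0; 0x1 ⊕ 0x0 = 0x1.
P[3]: S = E(K, 0x0) = 0xF; 0xD ⊕ 0xF = 0x2.
P[4]: S = E(K, 0xF) = 0xE; 0x0 ⊕ 0xE = 0xE.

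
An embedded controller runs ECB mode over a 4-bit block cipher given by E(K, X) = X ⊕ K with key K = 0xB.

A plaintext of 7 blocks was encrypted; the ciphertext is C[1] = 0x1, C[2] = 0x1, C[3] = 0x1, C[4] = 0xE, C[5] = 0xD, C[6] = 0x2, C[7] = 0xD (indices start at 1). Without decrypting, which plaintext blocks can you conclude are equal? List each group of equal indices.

P[1] = P[2] = P[3]; P[5] = P[7]

ECB encrypts each block independently with the same key, so equal ciphertext blocks imply equal plaintext blocks.
C[1] = C[2] = C[3] = 0x1, so P[1] = P[2] = P[3].
C[5] = C[7] = 0xD, so P[5] = P[7].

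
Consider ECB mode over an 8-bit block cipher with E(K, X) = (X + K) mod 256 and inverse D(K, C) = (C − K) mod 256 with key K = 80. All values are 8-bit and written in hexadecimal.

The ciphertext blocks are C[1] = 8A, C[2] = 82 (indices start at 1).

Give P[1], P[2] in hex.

P[1] = 0A, P[2] = 02

ECB decryption: P_i = D(K, C_i).
P[1]: D(K, 8A) = 0A.
P[2]: D(K, 82) = 02.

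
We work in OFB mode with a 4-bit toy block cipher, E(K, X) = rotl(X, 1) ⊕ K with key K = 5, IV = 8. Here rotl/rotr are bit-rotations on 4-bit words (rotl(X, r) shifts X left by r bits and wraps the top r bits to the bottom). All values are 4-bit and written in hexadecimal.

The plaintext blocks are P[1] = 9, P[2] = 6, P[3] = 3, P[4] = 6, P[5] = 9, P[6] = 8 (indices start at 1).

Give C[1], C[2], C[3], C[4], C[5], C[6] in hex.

C[1] = D, C[2] = B, C[3] = D, C[4] = E, C[5] = D, C[6] = 5

OFB encryption: S_i = E(K, S_{i−1}) with S_{0} = IV; C_i = P_i ⊕ S_i.
C[1]: S = E(K, 8) = 4; 9 ⊕ 4 = D.
C[2]: S = E(K, 4) = D; 6 ⊕ D = B.
C[3]: S = E(K, D) = E; 3 ⊕ E = D.
C[4]: S = E(K, E) = 8; 6 ⊕ 8 = E.
C[5]: S = E(K, 8) = 4; 9 ⊕ 4 = D.
C[6]: S = E(K, 4) = D; 8 ⊕ D = 5.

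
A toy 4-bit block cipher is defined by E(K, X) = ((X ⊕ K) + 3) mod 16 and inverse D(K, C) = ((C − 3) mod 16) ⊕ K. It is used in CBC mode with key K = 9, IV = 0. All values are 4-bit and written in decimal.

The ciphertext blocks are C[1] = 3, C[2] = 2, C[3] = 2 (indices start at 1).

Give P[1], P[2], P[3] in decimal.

P[1] = 9, P[2] = 5, P[3] = 4

CBC decryption: P_i = D(K, C_i) ⊕ C_{i−1}, with C_{0} = IV.
P[1]: D(K, 3) = 9; 9 ⊕ 0 = 9.
P[2]: D(K, 2) = 6; 6 ⊕ 3 = 5.
P[3]: D(K, 2) = 6; 6 ⊕ 2 = 4.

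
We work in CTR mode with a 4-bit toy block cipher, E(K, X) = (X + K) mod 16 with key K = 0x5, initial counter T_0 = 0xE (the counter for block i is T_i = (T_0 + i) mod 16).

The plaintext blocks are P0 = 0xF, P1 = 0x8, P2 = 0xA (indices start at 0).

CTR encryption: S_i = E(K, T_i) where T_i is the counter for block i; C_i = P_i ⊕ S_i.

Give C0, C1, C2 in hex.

C0 = 0xC, C1 = 0xC, C2 = 0xF

C0: T = 0xE, S = E(K, T) = 0x3; 0xF ⊕ 0x3 = 0xC.
C1: T = 0xF, S = E(K, T) = 0x4; 0x8 ⊕ 0x4 = 0xC.
C2: T = 0x0, S = E(K, T) = 0x5; 0xA ⊕ 0x5 = 0xF.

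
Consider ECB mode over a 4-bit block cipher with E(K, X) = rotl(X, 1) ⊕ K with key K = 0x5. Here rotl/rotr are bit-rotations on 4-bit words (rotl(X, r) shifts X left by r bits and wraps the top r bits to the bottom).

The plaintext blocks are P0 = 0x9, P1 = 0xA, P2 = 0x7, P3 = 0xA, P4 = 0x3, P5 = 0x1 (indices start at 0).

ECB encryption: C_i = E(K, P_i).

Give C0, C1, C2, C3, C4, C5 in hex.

C0: E(K, 0x9) = 0x6.
C1: E(K, 0xA) = 0x0.
C2: E(K, 0x7) = 0xB.
C3: E(K, 0xA) = 0x0.
C4: E(K, 0x3) = 0x3.
C5: E(K, 0x1) = 0x7.

C0 = 0x6, C1 = 0x0, C2 = 0xB, C3 = 0x0, C4 = 0x3, C5 = 0x7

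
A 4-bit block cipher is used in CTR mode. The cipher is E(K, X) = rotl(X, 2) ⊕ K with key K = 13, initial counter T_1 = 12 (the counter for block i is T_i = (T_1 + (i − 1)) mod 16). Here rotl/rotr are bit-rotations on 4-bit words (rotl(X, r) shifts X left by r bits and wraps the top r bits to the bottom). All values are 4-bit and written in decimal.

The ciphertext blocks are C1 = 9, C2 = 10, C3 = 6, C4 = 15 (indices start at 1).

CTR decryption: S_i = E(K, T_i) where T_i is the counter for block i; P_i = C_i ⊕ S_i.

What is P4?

P4 = 13

P4: T = 15, S = E(K, T) = 2; 15 ⊕ 2 = 13.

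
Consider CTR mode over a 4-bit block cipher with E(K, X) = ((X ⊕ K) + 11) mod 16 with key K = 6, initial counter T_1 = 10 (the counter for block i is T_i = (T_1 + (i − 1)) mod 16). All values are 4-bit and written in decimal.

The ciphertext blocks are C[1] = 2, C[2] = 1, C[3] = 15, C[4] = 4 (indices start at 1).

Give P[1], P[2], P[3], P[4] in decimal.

CTR decryption: S_i = E(K, T_i) where T_i is the counter for block i; P_i = C_i ⊕ S_i.
P[1]: T = 10, S = E(K, T) = 7; 2 ⊕ 7 = 5.
P[2]: T = 11, S = E(K, T) = 8; 1 ⊕ 8 = 9.
P[3]: T = 12, S = E(K, T) = 5; 15 ⊕ 5 = 10.
P[4]: T = 13, S = E(K, T) = 6; 4 ⊕ 6 = 2.

P[1] = 5, P[2] = 9, P[3] = 10, P[4] = 2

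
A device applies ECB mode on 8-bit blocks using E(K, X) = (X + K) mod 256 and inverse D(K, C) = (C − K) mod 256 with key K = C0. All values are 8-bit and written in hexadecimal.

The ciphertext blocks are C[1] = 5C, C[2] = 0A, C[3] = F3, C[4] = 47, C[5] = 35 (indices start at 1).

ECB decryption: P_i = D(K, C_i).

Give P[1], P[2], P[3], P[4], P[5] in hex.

P[1] = 9C, P[2] = 4A, P[3] = 33, P[4] = 87, P[5] = 75

P[1]: D(K, 5C) = 9C.
P[2]: D(K, 0A) = 4A.
P[3]: D(K, F3) = 33.
P[4]: D(K, 47) = 87.
P[5]: D(K, 35) = 75.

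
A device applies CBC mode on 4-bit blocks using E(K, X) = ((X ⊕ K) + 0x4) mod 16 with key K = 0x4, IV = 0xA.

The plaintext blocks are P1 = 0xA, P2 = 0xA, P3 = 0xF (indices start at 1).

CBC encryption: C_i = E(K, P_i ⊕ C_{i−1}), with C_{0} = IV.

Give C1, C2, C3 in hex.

C1 = 0x8, C2 = 0xA, C3 = 0x5

C1: P1 ⊕ 0xA = 0x0; E(K, 0x0) = 0x8.
C2: P2 ⊕ 0x8 = 0x2; E(K, 0x2) = 0xA.
C3: P3 ⊕ 0xA = 0x5; E(K, 0x5) = 0x5.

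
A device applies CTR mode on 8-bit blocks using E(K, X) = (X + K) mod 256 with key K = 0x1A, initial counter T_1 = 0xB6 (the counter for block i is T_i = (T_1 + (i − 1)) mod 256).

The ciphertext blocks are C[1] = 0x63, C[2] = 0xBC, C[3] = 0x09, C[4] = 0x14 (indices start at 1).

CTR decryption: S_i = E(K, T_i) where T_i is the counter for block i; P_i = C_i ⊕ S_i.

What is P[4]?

P[4]: T = 0xB9, S = E(K, T) = 0xD3; 0x14 ⊕ 0xD3 = 0xC7.

P[4] = 0xC7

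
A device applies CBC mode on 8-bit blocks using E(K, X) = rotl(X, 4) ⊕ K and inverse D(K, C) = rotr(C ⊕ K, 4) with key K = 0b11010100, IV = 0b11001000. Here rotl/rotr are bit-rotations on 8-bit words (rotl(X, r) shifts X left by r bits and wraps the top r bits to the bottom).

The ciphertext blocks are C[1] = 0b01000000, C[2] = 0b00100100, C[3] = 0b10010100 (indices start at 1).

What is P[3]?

CBC decryption: P_i = D(K, C_i) ⊕ C_{i−1}, with C_{0} = IV.
P[3]: D(K, 0b10010100) = 0b00000100; 0b00000100 ⊕ 0b00100100 = 0b00100000.

P[3] = 0b00100000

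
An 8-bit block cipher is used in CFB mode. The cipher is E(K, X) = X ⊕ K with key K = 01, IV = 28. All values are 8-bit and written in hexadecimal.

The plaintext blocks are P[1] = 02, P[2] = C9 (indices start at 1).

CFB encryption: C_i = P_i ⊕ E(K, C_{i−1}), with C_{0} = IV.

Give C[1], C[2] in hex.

C[1]: E(K, 28) = 29; 02 ⊕ 29 = 2B.
C[2]: E(K, 2B) = 2A; C9 ⊕ 2A = E3.

C[1] = 2B, C[2] = E3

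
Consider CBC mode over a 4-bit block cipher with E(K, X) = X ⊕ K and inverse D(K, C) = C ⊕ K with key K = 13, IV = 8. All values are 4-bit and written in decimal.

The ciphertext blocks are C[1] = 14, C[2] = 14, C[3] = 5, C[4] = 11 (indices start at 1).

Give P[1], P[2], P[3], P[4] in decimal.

CBC decryption: P_i = D(K, C_i) ⊕ C_{i−1}, with C_{0} = IV.
P[1]: D(K, 14) = 3; 3 ⊕ 8 = 11.
P[2]: D(K, 14) = 3; 3 ⊕ 14 = 13.
P[3]: D(K, 5) = 8; 8 ⊕ 14 = 6.
P[4]: D(K, 11) = 6; 6 ⊕ 5 = 3.

P[1] = 11, P[2] = 13, P[3] = 6, P[4] = 3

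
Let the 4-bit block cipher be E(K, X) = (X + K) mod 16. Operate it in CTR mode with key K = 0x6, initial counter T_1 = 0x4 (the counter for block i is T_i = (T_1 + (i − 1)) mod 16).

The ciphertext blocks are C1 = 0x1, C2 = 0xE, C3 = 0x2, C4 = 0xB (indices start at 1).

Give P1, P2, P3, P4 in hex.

CTR decryption: S_i = E(K, T_i) where T_i is the counter for block i; P_i = C_i ⊕ S_i.
P1: T = 0x4, S = E(K, T) = 0xA; 0x1 ⊕ 0xA = 0xB.
P2: T = 0x5, S = E(K, T) = 0xB; 0xE ⊕ 0xB = 0x5.
P3: T = 0x6, S = E(K, T) = 0xC; 0x2 ⊕ 0xC = 0xE.
P4: T = 0x7, S = E(K, T) = 0xD; 0xB ⊕ 0xD = 0x6.

P1 = 0xB, P2 = 0x5, P3 = 0xE, P4 = 0x6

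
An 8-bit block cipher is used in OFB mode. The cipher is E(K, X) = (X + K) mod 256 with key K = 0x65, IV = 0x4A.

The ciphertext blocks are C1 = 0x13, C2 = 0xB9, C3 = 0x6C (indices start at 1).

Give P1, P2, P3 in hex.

OFB decryption: S_i = E(K, S_{i−1}) with S_{0} = IV; P_i = C_i ⊕ S_i.
P1: S = E(K, 0x4A) = 0xAF; 0x13 ⊕ 0xAF = 0xBC.
P2: S = E(K, 0xAF) = 0x14; 0xB9 ⊕ 0x14 = 0xAD.
P3: S = E(K, 0x14) = 0x79; 0x6C ⊕ 0x79 = 0x15.

P1 = 0xBC, P2 = 0xAD, P3 = 0x15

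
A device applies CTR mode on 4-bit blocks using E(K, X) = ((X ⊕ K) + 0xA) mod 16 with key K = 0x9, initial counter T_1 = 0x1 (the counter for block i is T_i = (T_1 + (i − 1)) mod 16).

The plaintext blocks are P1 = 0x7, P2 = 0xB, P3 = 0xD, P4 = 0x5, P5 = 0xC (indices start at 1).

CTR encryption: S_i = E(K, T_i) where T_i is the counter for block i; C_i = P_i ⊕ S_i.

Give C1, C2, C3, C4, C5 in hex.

C1: T = 0x1, S = E(K, T) = 0x2; 0x7 ⊕ 0x2 = 0x5.
C2: T = 0x2, S = E(K, T) = 0x5; 0xB ⊕ 0x5 = 0xE.
C3: T = 0x3, S = E(K, T) = 0x4; 0xD ⊕ 0x4 = 0x9.
C4: T = 0x4, S = E(K, T) = 0x7; 0x5 ⊕ 0x7 = 0x2.
C5: T = 0x5, S = E(K, T) = 0x6; 0xC ⊕ 0x6 = 0xA.

C1 = 0x5, C2 = 0xE, C3 = 0x9, C4 = 0x2, C5 = 0xA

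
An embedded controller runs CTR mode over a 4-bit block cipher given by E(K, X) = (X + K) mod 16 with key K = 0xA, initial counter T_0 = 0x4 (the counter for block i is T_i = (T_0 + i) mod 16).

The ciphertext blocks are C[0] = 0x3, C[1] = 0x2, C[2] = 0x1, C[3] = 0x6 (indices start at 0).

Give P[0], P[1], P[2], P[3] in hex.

CTR decryption: S_i = E(K, T_i) where T_i is the counter for block i; P_i = C_i ⊕ S_i.
P[0]: T = 0x4, S = E(K, T) = 0xE; 0x3 ⊕ 0xE = 0xD.
P[1]: T = 0x5, S = E(K, T) = 0xF; 0x2 ⊕ 0xF = 0xD.
P[2]: T = 0x6, S = E(K, T) = 0x0; 0x1 ⊕ 0x0 = 0x1.
P[3]: T = 0x7, S = E(K, T) = 0x1; 0x6 ⊕ 0x1 = 0x7.

P[0] = 0xD, P[1] = 0xD, P[2] = 0x1, P[3] = 0x7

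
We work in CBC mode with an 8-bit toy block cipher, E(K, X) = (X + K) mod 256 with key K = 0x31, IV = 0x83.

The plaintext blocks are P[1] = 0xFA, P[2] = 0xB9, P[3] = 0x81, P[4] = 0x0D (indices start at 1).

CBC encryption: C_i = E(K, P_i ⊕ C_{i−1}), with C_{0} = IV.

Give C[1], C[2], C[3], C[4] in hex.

C[1]: P[1] ⊕ 0x83 = 0x79; E(K, 0x79) = 0xAA.
C[2]: P[2] ⊕ 0xAA = 0x13; E(K, 0x13) = 0x44.
C[3]: P[3] ⊕ 0x44 = 0xC5; E(K, 0xC5) = 0xF6.
C[4]: P[4] ⊕ 0xF6 = 0xFB; E(K, 0xFB) = 0x2C.

C[1] = 0xAA, C[2] = 0x44, C[3] = 0xF6, C[4] = 0x2C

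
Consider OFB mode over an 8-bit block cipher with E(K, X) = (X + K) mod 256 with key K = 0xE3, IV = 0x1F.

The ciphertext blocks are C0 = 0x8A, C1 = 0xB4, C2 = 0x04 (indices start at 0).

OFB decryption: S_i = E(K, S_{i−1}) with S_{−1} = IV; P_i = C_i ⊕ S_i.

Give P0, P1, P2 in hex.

P0: S = E(K, 0x1F) = 0x02; 0x8A ⊕ 0x02 = 0x88.
P1: S = E(K, 0x02) = 0xE5; 0xB4 ⊕ 0xE5 = 0x51.
P2: S = E(K, 0xE5) = 0xC8; 0x04 ⊕ 0xC8 = 0xCC.

P0 = 0x88, P1 = 0x51, P2 = 0xCC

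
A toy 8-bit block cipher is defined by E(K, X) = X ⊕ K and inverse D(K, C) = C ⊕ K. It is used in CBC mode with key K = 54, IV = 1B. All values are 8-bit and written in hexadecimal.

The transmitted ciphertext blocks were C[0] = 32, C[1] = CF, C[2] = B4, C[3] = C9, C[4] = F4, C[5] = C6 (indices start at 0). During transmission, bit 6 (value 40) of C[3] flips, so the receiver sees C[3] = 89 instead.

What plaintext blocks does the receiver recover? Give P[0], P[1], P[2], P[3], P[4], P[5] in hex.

P[0] = 7D, P[1] = A9, P[2] = 2F, P[3] = 69, P[4] = 29, P[5] = 66

CBC decryption: P_i = D(K, C_i) ⊕ C_{i−1}, with C_{−1} = IV.
Only C[3] changed, to 89. In CBC, a change in C_i garbles P_i and flips the same bit in P_{i+1}. Decrypting the received ciphertext:
P[0]: D(K, 32) = 66; 66 ⊕ 1B = 7D.
P[1]: D(K, CF) = 9B; 9B ⊕ 32 = A9.
P[2]: D(K, B4) = E0; E0 ⊕ CF = 2F.
P[3]: D(K, 89) = DD; DD ⊕ B4 = 69.
P[4]: D(K, F4) = A0; A0 ⊕ 89 = 29.
P[5]: D(K, C6) = 92; 92 ⊕ F4 = 66.
Blocks that differ from the original plaintext: P[3], P[4].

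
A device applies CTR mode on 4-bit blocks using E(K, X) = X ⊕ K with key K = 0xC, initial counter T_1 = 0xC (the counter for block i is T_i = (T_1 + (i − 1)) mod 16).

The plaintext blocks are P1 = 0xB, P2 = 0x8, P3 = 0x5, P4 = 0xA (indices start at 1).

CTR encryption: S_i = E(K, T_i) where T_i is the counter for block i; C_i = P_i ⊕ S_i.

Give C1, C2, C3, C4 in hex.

C1: T = 0xC, S = E(K, T) = 0x0; 0xB ⊕ 0x0 = 0xB.
C2: T = 0xD, S = E(K, T) = 0x1; 0x8 ⊕ 0x1 = 0x9.
C3: T = 0xE, S = E(K, T) = 0x2; 0x5 ⊕ 0x2 = 0x7.
C4: T = 0xF, S = E(K, T) = 0x3; 0xA ⊕ 0x3 = 0x9.

C1 = 0xB, C2 = 0x9, C3 = 0x7, C4 = 0x9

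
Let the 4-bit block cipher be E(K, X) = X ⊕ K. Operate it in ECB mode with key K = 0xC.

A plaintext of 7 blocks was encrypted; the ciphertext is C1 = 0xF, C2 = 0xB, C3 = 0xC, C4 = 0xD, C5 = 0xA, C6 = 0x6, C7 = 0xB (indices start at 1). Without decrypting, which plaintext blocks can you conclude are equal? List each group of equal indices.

ECB encrypts each block independently with the same key, so equal ciphertext blocks imply equal plaintext blocks.
C2 = C7 = 0xB, so P2 = P7.

P2 = P7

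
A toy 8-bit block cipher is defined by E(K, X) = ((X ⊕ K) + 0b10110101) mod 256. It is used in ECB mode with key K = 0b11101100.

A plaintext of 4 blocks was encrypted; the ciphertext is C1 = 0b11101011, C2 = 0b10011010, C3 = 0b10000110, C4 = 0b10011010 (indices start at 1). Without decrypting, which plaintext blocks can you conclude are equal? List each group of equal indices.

P2 = P4

ECB encrypts each block independently with the same key, so equal ciphertext blocks imply equal plaintext blocks.
C2 = C4 = 0b10011010, so P2 = P4.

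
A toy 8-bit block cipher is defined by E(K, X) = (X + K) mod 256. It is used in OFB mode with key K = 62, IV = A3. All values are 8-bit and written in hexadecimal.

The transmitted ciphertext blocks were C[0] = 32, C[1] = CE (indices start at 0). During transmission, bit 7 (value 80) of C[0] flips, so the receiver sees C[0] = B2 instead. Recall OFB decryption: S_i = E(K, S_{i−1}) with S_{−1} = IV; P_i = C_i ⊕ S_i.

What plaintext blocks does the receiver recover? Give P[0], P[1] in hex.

Only C[0] changed, to B2. In OFB, a change in C_i flips the same bit in P_i only; the keystream is unaffected. Decrypting the received ciphertext:
P[0]: S = E(K, A3) = 05; B2 ⊕ 05 = B7.
P[1]: S = E(K, 05) = 67; CE ⊕ 67 = A9.
Blocks that differ from the original plaintext: P[0].

P[0] = B7, P[1] = A9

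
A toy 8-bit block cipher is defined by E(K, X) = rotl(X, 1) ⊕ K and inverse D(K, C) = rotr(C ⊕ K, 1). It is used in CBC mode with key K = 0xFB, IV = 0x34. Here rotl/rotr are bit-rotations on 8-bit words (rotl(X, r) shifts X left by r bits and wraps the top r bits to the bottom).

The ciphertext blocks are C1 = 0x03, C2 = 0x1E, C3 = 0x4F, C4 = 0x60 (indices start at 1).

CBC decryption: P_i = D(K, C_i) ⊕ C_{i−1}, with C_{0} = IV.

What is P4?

P4 = 0x82

P4: D(K, 0x60) = 0xCD; 0xCD ⊕ 0x4F = 0x82.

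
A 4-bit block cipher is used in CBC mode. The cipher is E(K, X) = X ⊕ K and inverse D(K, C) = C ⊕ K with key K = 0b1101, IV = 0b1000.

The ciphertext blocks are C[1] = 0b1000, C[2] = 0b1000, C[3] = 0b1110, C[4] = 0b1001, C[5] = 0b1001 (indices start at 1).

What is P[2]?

CBC decryption: P_i = D(K, C_i) ⊕ C_{i−1}, with C_{0} = IV.
P[2]: D(K, 0b1000) = 0b0101; 0b0101 ⊕ 0b1000 = 0b1101.

P[2] = 0b1101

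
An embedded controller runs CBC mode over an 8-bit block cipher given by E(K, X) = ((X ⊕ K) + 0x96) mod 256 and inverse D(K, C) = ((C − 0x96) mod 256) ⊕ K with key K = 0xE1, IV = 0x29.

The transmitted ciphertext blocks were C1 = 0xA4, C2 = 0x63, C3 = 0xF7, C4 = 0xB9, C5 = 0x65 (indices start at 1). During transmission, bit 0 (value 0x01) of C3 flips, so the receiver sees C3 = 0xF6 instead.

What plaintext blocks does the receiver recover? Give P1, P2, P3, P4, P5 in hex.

P1 = 0xC6, P2 = 0x88, P3 = 0xE2, P4 = 0x34, P5 = 0x97

CBC decryption: P_i = D(K, C_i) ⊕ C_{i−1}, with C_{0} = IV.
Only C3 changed, to 0xF6. In CBC, a change in C_i garbles P_i and flips the same bit in P_{i+1}. Decrypting the received ciphertext:
P1: D(K, 0xA4) = 0xEF; 0xEF ⊕ 0x29 = 0xC6.
P2: D(K, 0x63) = 0x2C; 0x2C ⊕ 0xA4 = 0x88.
P3: D(K, 0xF6) = 0x81; 0x81 ⊕ 0x63 = 0xE2.
P4: D(K, 0xB9) = 0xC2; 0xC2 ⊕ 0xF6 = 0x34.
P5: D(K, 0x65) = 0x2E; 0x2E ⊕ 0xB9 = 0x97.
Blocks that differ from the original plaintext: P3, P4.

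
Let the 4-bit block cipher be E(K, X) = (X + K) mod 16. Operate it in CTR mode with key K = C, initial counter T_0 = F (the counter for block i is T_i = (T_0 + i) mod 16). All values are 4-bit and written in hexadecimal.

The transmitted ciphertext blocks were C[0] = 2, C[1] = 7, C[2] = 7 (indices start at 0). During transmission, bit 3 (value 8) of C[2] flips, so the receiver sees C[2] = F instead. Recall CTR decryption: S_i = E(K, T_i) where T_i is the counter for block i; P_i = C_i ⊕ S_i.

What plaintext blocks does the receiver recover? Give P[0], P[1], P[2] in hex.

Only C[2] changed, to F. In CTR, a change in C_i flips the same bit in P_i only; the keystream is unaffected. Decrypting the received ciphertext:
P[0]: T = F, S = E(K, T) = B; 2 ⊕ B = 9.
P[1]: T = 0, S = E(K, T) = C; 7 ⊕ C = B.
P[2]: T = 1, S = E(K, T) = D; F ⊕ D = 2.
Blocks that differ from the original plaintext: P[2].

P[0] = 9, P[1] = B, P[2] = 2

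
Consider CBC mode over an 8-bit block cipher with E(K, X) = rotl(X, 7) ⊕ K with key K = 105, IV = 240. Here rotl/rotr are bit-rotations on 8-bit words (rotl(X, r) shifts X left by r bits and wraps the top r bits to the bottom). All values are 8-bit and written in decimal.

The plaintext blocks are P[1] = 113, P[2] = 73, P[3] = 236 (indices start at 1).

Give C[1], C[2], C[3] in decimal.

C[1] = 169, C[2] = 25, C[3] = 147

CBC encryption: C_i = E(K, P_i ⊕ C_{i−1}), with C_{0} = IV.
C[1]: P[1] ⊕ 240 = 129; E(K, 129) = 169.
C[2]: P[2] ⊕ 169 = 224; E(K, 224) = 25.
C[3]: P[3] ⊕ 25 = 245; E(K, 245) = 147.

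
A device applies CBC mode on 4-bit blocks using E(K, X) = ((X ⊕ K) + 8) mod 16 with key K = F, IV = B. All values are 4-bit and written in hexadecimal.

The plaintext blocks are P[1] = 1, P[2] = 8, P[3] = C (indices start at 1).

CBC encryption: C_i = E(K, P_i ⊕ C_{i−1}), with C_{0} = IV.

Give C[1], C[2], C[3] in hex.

C[1]: P[1] ⊕ B = A; E(K, A) = D.
C[2]: P[2] ⊕ D = 5; E(K, 5) = 2.
C[3]: P[3] ⊕ 2 = E; E(K, E) = 9.

C[1] = D, C[2] = 2, C[3] = 9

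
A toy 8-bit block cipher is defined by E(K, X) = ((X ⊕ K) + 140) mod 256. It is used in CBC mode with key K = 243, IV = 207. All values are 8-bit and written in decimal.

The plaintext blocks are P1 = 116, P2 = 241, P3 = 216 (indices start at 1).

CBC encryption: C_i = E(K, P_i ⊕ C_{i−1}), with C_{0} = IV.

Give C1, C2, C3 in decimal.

C1: P1 ⊕ 207 = 187; E(K, 187) = 212.
C2: P2 ⊕ 212 = 37; E(K, 37) = 98.
C3: P3 ⊕ 98 = 186; E(K, 186) = 213.

C1 = 212, C2 = 98, C3 = 213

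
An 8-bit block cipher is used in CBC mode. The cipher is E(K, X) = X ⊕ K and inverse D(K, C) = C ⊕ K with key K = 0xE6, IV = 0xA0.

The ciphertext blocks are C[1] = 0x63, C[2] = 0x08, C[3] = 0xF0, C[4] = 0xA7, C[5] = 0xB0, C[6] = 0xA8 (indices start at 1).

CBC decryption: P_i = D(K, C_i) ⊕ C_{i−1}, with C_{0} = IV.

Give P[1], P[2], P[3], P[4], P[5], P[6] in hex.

P[1]: D(K, 0x63) = 0x85; 0x85 ⊕ 0xA0 = 0x25.
P[2]: D(K, 0x08) = 0xEE; 0xEE ⊕ 0x63 = 0x8D.
P[3]: D(K, 0xF0) = 0x16; 0x16 ⊕ 0x08 = 0x1E.
P[4]: D(K, 0xA7) = 0x41; 0x41 ⊕ 0xF0 = 0xB1.
P[5]: D(K, 0xB0) = 0x56; 0x56 ⊕ 0xA7 = 0xF1.
P[6]: D(K, 0xA8) = 0x4E; 0x4E ⊕ 0xB0 = 0xFE.

P[1] = 0x25, P[2] = 0x8D, P[3] = 0x1E, P[4] = 0xB1, P[5] = 0xF1, P[6] = 0xFE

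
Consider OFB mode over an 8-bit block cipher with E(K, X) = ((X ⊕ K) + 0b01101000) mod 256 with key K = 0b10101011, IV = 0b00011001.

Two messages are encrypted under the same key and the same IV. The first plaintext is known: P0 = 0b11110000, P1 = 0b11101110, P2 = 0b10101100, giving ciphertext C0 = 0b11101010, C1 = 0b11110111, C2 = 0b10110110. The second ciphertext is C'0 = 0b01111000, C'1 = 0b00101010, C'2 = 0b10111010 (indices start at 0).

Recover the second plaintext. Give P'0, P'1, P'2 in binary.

P'0 = 0b01100010, P'1 = 0b00110011, P'2 = 0b10100000

In OFB with a reused IV, both messages share the same keystream S_i, so C_i ⊕ C'_i = P_i ⊕ P'_i and thus P'_i = P_i ⊕ C_i ⊕ C'_i.
P'0: 0b11110000 ⊕ 0b11101010 ⊕ 0b01111000 = 0b01100010.
P'1: 0b11101110 ⊕ 0b11110111 ⊕ 0b00101010 = 0b00110011.
P'2: 0b10101100 ⊕ 0b10110110 ⊕ 0b10111010 = 0b10100000.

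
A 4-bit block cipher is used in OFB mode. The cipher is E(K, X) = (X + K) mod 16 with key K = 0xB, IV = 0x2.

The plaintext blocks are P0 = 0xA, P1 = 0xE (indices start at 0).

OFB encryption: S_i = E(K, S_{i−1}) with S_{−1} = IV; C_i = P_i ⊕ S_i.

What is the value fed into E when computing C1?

0xD

C0: S = E(K, 0x2) = 0xD; 0xA ⊕ 0xD = 0x7.
C1: S = E(K, 0xD) = 0x8; 0xE ⊕ 0x8 = 0x6.
So the input to E for block 1 is 0xD.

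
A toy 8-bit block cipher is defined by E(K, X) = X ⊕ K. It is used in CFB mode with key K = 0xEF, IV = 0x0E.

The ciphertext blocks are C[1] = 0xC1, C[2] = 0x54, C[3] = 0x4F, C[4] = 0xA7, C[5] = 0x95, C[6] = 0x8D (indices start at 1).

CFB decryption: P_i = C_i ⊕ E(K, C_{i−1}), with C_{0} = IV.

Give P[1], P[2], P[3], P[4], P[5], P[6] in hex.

P[1] = 0x20, P[2] = 0x7A, P[3] = 0xF4, P[4] = 0x07, P[5] = 0xDD, P[6] = 0xF7

P[1]: E(K, 0x0E) = 0xE1; 0xC1 ⊕ 0xE1 = 0x20.
P[2]: E(K, 0xC1) = 0x2E; 0x54 ⊕ 0x2E = 0x7A.
P[3]: E(K, 0x54) = 0xBB; 0x4F ⊕ 0xBB = 0xF4.
P[4]: E(K, 0x4F) = 0xA0; 0xA7 ⊕ 0xA0 = 0x07.
P[5]: E(K, 0xA7) = 0x48; 0x95 ⊕ 0x48 = 0xDD.
P[6]: E(K, 0x95) = 0x7A; 0x8D ⊕ 0x7A = 0xF7.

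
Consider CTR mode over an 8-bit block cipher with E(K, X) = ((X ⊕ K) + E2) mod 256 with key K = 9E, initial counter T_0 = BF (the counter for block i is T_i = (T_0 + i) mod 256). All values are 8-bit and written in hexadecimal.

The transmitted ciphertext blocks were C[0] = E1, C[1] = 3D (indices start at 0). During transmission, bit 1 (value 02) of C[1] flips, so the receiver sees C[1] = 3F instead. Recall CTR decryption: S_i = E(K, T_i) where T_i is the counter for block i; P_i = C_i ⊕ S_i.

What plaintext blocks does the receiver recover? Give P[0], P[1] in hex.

Only C[1] changed, to 3F. In CTR, a change in C_i flips the same bit in P_i only; the keystream is unaffected. Decrypting the received ciphertext:
P[0]: T = BF, S = E(K, T) = 03; E1 ⊕ 03 = E2.
P[1]: T = C0, S = E(K, T) = 40; 3F ⊕ 40 = 7F.
Blocks that differ from the original plaintext: P[1].

P[0] = E2, P[1] = 7F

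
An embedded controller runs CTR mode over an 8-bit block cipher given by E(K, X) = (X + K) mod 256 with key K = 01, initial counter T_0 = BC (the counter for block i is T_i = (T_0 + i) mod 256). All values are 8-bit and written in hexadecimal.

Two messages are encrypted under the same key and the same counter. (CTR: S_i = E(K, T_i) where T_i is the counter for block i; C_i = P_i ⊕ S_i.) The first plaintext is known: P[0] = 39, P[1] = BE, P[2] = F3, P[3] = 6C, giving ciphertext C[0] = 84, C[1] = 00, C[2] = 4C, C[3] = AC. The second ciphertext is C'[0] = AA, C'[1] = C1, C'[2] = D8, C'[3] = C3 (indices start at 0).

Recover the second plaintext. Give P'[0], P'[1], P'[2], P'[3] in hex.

P'[0] = 17, P'[1] = 7F, P'[2] = 67, P'[3] = 03

In CTR with a reused counter, both messages share the same keystream S_i, so C_i ⊕ C'_i = P_i ⊕ P'_i and thus P'_i = P_i ⊕ C_i ⊕ C'_i.
P'[0]: 39 ⊕ 84 ⊕ AA = 17.
P'[1]: BE ⊕ 00 ⊕ C1 = 7F.
P'[2]: F3 ⊕ 4C ⊕ D8 = 67.
P'[3]: 6C ⊕ AC ⊕ C3 = 03.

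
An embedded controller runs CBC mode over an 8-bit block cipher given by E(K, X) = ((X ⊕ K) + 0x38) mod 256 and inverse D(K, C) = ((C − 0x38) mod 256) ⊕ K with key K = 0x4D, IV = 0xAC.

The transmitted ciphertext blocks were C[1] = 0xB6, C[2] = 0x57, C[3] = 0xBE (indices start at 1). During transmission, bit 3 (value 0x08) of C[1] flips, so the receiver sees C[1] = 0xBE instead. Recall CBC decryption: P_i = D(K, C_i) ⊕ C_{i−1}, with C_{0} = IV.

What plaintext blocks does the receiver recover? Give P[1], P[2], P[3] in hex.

Only C[1] changed, to 0xBE. In CBC, a change in C_i garbles P_i and flips the same bit in P_{i+1}. Decrypting the received ciphertext:
P[1]: D(K, 0xBE) = 0xCB; 0xCB ⊕ 0xAC = 0x67.
P[2]: D(K, 0x57) = 0x52; 0x52 ⊕ 0xBE = 0xEC.
P[3]: D(K, 0xBE) = 0xCB; 0xCB ⊕ 0x57 = 0x9C.
Blocks that differ from the original plaintext: P[1], P[2].

P[1] = 0x67, P[2] = 0xEC, P[3] = 0x9C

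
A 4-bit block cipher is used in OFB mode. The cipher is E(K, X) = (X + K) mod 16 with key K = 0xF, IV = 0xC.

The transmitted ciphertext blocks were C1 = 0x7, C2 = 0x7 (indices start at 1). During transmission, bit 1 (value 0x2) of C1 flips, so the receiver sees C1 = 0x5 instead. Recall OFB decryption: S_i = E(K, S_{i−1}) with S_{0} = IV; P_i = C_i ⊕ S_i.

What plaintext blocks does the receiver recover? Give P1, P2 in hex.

P1 = 0xE, P2 = 0xD

Only C1 changed, to 0x5. In OFB, a change in C_i flips the same bit in P_i only; the keystream is unaffected. Decrypting the received ciphertext:
P1: S = E(K, 0xC) = 0xB; 0x5 ⊕ 0xB = 0xE.
P2: S = E(K, 0xB) = 0xA; 0x7 ⊕ 0xA = 0xD.
Blocks that differ from the original plaintext: P1.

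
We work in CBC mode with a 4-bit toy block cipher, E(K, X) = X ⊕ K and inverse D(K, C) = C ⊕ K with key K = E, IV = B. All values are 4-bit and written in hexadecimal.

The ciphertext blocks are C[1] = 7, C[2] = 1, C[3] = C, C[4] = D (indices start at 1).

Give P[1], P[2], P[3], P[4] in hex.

CBC decryption: P_i = D(K, C_i) ⊕ C_{i−1}, with C_{0} = IV.
P[1]: D(K, 7) = 9; 9 ⊕ B = 2.
P[2]: D(K, 1) = F; F ⊕ 7 = 8.
P[3]: D(K, C) = 2; 2 ⊕ 1 = 3.
P[4]: D(K, D) = 3; 3 ⊕ C = F.

P[1] = 2, P[2] = 8, P[3] = 3, P[4] = F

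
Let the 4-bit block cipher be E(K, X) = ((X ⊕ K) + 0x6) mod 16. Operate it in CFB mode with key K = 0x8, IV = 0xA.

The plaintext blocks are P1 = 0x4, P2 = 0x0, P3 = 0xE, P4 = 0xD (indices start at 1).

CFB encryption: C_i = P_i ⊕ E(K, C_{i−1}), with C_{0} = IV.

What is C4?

C4 = 0x9

C1: E(K, 0xA) = 0x8; 0x4 ⊕ 0x8 = 0xC.
C2: E(K, 0xC) = 0xA; 0x0 ⊕ 0xA = 0xA.
C3: E(K, 0xA) = 0x8; 0xE ⊕ 0x8 = 0x6.
C4: E(K, 0x6) = 0x4; 0xD ⊕ 0x4 = 0x9.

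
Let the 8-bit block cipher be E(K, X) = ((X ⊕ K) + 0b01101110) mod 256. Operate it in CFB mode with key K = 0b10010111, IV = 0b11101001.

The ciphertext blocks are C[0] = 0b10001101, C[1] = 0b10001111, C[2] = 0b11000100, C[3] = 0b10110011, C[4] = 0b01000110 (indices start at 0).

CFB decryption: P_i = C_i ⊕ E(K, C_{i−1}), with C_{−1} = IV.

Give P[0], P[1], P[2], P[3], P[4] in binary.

P[0] = 0b01100001, P[1] = 0b00000111, P[2] = 0b01000010, P[3] = 0b01110010, P[4] = 0b11010100

P[0]: E(K, 0b11101001) = 0b11101100; 0b10001101 ⊕ 0b11101100 = 0b01100001.
P[1]: E(K, 0b10001101) = 0b10001000; 0b10001111 ⊕ 0b10001000 = 0b00000111.
P[2]: E(K, 0b10001111) = 0b10000110; 0b11000100 ⊕ 0b10000110 = 0b01000010.
P[3]: E(K, 0b11000100) = 0b11000001; 0b10110011 ⊕ 0b11000001 = 0b01110010.
P[4]: E(K, 0b10110011) = 0b10010010; 0b01000110 ⊕ 0b10010010 = 0b11010100.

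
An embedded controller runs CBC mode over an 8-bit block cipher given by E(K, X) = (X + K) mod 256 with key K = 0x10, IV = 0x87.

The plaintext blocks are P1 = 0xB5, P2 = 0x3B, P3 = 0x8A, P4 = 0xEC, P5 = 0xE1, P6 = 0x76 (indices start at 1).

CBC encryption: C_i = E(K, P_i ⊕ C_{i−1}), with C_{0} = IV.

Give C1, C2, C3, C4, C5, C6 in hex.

C1: P1 ⊕ 0x87 = 0x32; E(K, 0x32) = 0x42.
C2: P2 ⊕ 0x42 = 0x79; E(K, 0x79) = 0x89.
C3: P3 ⊕ 0x89 = 0x03; E(K, 0x03) = 0x13.
C4: P4 ⊕ 0x13 = 0xFF; E(K, 0xFF) = 0x0F.
C5: P5 ⊕ 0x0F = 0xEE; E(K, 0xEE) = 0xFE.
C6: P6 ⊕ 0xFE = 0x88; E(K, 0x88) = 0x98.

C1 = 0x42, C2 = 0x89, C3 = 0x13, C4 = 0x0F, C5 = 0xFE, C6 = 0x98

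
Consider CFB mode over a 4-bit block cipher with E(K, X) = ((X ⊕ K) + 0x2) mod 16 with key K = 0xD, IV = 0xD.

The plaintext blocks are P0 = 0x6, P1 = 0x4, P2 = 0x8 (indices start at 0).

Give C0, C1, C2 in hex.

CFB encryption: C_i = P_i ⊕ E(K, C_{i−1}), with C_{−1} = IV.
C0: E(K, 0xD) = 0x2; 0x6 ⊕ 0x2 = 0x4.
C1: E(K, 0x4) = 0xB; 0x4 ⊕ 0xB = 0xF.
C2: E(K, 0xF) = 0x4; 0x8 ⊕ 0x4 = 0xC.

C0 = 0x4, C1 = 0xF, C2 = 0xC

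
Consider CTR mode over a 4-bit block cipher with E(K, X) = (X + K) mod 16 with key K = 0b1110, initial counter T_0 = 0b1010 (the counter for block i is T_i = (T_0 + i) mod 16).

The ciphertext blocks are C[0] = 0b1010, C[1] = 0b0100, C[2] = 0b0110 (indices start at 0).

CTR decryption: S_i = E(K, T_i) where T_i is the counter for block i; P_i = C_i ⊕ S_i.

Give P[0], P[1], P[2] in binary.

P[0] = 0b0010, P[1] = 0b1101, P[2] = 0b1100

P[0]: T = 0b1010, S = E(K, T) = 0b1000; 0b1010 ⊕ 0b1000 = 0b0010.
P[1]: T = 0b1011, S = E(K, T) = 0b1001; 0b0100 ⊕ 0b1001 = 0b1101.
P[2]: T = 0b1100, S = E(K, T) = 0b1010; 0b0110 ⊕ 0b1010 = 0b1100.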